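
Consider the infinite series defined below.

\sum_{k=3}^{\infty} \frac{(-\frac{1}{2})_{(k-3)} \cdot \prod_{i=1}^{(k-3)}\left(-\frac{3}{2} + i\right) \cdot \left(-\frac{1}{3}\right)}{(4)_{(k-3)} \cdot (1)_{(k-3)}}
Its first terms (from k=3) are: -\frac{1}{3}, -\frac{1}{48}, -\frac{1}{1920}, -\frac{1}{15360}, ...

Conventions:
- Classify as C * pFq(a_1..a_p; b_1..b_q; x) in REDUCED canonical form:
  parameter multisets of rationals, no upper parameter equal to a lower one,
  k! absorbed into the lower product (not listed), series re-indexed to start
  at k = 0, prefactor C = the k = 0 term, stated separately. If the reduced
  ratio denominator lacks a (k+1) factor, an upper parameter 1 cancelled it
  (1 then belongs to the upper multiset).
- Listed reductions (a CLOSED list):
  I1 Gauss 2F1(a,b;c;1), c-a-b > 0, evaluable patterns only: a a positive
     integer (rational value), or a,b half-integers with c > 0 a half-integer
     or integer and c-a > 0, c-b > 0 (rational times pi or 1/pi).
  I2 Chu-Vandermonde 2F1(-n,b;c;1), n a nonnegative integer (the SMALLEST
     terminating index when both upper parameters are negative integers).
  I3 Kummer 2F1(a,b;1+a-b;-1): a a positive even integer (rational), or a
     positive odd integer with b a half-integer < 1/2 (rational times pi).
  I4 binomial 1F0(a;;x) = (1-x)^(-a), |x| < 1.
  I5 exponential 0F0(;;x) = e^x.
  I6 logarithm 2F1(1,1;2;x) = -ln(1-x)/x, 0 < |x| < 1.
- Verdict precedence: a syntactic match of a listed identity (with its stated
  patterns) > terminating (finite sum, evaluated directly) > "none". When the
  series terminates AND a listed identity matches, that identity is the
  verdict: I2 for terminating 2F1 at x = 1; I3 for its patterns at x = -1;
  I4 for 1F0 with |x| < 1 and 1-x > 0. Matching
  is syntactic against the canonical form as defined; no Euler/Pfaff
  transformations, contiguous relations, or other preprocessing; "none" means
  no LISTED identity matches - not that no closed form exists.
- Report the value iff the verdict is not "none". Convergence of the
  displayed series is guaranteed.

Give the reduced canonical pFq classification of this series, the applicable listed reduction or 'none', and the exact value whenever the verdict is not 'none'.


This is -\frac{1}{3} * 2F1(-\frac{1}{2}, -\frac{1}{2}; 4; 1) in reduced canonical form. Verdict at x = 1: Gauss (I1, half-integer pattern) matches (x = 1; upper {-\frac{1}{2}, -\frac{1}{2}} half-integers, c = 4 in the evaluable pattern). Its exact value is \left(-\frac{4096}{3675}\right) / \pi.

Key observation: with t_0 = -\frac{1}{3}, the running product (prefactor -1/3) telescopes to a rising factorial.
Adjacent-term ratio: r(k) = 1 * (k-\frac{1}{2}) (k-\frac{1}{2}) / [(k+4) (k+1)] - rational in k. x = 1; t_0 = -\frac{1}{3}; negate the roots.


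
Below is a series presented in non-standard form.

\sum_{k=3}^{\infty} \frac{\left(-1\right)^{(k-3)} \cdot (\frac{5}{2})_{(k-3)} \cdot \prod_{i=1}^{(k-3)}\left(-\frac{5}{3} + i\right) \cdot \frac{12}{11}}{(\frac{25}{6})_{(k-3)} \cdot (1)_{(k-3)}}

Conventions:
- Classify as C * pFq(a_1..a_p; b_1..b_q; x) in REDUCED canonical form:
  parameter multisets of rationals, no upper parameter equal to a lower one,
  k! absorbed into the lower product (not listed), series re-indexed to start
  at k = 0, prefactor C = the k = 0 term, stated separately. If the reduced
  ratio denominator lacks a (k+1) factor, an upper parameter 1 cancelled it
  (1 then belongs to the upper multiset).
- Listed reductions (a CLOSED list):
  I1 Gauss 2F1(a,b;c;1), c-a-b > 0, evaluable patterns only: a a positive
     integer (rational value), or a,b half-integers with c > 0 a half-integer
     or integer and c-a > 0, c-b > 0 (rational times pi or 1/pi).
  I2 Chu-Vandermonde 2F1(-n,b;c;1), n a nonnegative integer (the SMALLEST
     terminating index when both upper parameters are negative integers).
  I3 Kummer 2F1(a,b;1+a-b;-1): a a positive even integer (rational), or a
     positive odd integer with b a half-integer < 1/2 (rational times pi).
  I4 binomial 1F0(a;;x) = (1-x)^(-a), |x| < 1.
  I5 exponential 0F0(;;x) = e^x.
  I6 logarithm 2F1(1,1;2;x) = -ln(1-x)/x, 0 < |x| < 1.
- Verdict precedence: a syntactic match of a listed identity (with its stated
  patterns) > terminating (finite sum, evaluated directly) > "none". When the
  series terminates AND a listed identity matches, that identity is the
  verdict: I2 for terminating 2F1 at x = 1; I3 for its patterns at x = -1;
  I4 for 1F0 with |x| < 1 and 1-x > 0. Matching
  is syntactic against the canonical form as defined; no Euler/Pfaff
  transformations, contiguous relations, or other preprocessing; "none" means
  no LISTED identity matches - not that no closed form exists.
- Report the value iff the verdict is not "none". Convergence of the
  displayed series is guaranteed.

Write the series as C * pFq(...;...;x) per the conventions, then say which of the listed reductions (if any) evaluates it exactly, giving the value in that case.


Key observation: x = -1 and the running product (C = 12/11, x = -1) telescopes to a rising factorial.
Step ratio: r(k) = -1 * (k-\frac{2}{3}) (k+\frac{5}{2}) / [(k+\frac{25}{6}) (k+1)] - poly over poly, x = -1 from leading terms; C = \frac{12}{11} at k = 0.

Canonical form: C = \frac{12}{11} times 2F1 with upper {-\frac{2}{3}, \frac{5}{2}}, lower {\frac{25}{6}}, x = -1. Verdict: no listed reduction: x = -1 and upper {-\frac{2}{3}, \frac{5}{2}} fail every I1-I6 pattern.


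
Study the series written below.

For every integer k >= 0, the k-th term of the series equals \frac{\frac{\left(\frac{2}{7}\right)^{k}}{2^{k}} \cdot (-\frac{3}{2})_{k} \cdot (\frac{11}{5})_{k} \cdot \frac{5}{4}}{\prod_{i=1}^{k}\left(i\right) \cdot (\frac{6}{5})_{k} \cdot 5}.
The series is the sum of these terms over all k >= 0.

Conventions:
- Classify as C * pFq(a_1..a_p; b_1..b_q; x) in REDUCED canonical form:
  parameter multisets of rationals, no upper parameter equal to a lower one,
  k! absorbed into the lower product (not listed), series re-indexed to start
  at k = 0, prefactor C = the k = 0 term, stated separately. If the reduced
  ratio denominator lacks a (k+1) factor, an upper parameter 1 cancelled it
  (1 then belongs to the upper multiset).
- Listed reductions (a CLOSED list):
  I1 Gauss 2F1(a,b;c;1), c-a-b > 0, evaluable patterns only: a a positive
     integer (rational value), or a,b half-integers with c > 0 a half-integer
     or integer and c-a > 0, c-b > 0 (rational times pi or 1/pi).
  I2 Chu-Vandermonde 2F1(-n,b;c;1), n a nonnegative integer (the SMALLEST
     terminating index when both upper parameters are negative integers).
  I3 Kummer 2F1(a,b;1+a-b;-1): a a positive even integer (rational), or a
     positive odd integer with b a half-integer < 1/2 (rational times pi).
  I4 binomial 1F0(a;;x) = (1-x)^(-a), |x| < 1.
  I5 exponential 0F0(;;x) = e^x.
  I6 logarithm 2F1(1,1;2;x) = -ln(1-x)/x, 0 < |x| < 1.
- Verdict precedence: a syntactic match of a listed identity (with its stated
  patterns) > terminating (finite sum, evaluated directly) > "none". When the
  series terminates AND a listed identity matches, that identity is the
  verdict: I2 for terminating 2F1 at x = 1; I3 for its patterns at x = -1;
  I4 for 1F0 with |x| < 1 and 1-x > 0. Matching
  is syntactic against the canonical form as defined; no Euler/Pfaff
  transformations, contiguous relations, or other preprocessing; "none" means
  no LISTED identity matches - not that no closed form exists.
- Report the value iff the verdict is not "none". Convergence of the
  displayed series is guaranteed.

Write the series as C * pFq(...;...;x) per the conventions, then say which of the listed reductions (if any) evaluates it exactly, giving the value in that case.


Reduced: x = \frac{1}{7}, 2F1, upper = {-\frac{3}{2}, \frac{11}{5}}, lower = {\frac{6}{5}}, C = \frac{1}{4}. Verdict: none. Every listed pattern misses the 2F1 form at \frac{1}{7}, upper {-\frac{3}{2}, \frac{11}{5}}.

Key observation: t_0 being \frac{1}{4}, the two k-th powers (prefactor 1/4) combine into one argument.
Step ratio: r(k) = \frac{1}{7} * (k-\frac{3}{2}) (k+\frac{11}{5}) / [(k+\frac{6}{5}) (k+1)] ; factor over Q: parameters, x = \frac{1}{7}, and C = \frac{1}{4}.


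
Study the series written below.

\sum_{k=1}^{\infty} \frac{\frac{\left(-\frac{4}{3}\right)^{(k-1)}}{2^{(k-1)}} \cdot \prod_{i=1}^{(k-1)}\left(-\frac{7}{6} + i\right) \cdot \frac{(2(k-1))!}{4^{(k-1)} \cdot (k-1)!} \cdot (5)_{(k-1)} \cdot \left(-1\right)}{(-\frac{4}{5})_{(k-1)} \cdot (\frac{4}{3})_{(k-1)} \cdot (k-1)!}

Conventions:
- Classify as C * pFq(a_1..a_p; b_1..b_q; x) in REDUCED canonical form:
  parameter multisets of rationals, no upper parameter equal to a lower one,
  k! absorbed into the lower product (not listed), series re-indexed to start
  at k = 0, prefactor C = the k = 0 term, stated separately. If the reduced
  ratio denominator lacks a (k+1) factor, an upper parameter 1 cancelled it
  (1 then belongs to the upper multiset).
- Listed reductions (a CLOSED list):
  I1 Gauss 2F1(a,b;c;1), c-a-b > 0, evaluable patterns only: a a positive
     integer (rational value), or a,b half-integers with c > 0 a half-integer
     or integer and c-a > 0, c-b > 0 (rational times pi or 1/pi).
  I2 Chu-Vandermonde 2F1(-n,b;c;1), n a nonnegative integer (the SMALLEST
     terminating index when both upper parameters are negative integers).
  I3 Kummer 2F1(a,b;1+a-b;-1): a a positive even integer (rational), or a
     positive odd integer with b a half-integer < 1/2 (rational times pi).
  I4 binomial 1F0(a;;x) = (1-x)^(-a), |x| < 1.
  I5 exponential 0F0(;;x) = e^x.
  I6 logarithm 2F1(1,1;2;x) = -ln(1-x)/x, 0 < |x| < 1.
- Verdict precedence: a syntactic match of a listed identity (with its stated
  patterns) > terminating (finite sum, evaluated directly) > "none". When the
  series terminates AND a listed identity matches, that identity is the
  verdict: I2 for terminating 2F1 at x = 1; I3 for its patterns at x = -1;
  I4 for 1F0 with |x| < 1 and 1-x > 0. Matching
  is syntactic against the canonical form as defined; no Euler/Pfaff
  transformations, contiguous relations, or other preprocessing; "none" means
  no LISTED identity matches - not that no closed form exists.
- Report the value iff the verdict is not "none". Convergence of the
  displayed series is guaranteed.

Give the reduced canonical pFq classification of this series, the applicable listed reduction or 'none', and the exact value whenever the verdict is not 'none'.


x = -\frac{2}{3} here; the reduced form reads 3F2, upper {-\frac{1}{6}, \frac{1}{2}, 5}, lower {-\frac{4}{5}, \frac{4}{3}}, C = -1. Verdict: none - at argument -\frac{2}{3} the multisets {-\frac{1}{6}, \frac{1}{2}, 5} ; {-\frac{4}{5}, \frac{4}{3}} match no listed identity.

Key step: t_0 = -1 here, and the (2k)!/(4^k k!) block (C = -1) is the Pochhammer (1/2)_k.
Step ratio: r(k) = -\frac{2}{3} * (k-\frac{1}{6}) (k+\frac{1}{2}) (k+5) / [(k-\frac{4}{5}) (k+\frac{4}{3}) (k+1)] ; factor over Q: parameters, x = -\frac{2}{3}, and C = -1.


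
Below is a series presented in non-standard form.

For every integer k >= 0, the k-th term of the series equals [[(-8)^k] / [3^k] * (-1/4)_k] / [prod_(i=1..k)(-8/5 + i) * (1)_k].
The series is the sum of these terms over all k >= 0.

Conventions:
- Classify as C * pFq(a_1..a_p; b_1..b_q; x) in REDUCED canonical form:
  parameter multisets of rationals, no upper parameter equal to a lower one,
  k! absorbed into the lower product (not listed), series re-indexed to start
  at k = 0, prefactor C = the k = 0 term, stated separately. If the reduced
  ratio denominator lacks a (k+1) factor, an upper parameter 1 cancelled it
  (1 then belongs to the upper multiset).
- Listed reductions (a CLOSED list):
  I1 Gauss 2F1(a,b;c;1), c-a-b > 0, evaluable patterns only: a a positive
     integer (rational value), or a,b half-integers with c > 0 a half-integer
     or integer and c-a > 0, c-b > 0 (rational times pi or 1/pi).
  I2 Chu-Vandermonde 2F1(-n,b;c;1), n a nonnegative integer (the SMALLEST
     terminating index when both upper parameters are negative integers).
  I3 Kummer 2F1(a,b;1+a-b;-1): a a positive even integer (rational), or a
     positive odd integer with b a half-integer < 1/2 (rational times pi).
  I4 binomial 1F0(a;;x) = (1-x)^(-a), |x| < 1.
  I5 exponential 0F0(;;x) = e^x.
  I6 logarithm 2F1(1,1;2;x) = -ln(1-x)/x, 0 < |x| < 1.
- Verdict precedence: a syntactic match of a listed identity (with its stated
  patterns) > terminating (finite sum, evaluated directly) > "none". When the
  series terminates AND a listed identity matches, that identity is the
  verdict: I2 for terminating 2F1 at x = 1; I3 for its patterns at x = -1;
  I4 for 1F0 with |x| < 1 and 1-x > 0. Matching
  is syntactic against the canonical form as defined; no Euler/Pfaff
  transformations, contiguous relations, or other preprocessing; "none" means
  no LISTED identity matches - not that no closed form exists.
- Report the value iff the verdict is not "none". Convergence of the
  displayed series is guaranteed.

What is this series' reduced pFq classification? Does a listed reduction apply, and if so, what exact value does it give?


Canonical form: C = 1 times 1F1 with upper {-1/4}, lower {-3/5}, x = -8/3. Verdict: no listed reduction: x = -8/3 and upper {-1/4} fail every I1-I6 pattern.

Key step: t_0 being 1, (1)_k (C = 1, x = -8/3) is k! itself.
Adjacent-term ratio: r(k) = (-8/3) * (k-1/4) / [(k-3/5) (k+1)] - rational in k, leading ratio (-8/3); with t_0 = 1, classification follows.


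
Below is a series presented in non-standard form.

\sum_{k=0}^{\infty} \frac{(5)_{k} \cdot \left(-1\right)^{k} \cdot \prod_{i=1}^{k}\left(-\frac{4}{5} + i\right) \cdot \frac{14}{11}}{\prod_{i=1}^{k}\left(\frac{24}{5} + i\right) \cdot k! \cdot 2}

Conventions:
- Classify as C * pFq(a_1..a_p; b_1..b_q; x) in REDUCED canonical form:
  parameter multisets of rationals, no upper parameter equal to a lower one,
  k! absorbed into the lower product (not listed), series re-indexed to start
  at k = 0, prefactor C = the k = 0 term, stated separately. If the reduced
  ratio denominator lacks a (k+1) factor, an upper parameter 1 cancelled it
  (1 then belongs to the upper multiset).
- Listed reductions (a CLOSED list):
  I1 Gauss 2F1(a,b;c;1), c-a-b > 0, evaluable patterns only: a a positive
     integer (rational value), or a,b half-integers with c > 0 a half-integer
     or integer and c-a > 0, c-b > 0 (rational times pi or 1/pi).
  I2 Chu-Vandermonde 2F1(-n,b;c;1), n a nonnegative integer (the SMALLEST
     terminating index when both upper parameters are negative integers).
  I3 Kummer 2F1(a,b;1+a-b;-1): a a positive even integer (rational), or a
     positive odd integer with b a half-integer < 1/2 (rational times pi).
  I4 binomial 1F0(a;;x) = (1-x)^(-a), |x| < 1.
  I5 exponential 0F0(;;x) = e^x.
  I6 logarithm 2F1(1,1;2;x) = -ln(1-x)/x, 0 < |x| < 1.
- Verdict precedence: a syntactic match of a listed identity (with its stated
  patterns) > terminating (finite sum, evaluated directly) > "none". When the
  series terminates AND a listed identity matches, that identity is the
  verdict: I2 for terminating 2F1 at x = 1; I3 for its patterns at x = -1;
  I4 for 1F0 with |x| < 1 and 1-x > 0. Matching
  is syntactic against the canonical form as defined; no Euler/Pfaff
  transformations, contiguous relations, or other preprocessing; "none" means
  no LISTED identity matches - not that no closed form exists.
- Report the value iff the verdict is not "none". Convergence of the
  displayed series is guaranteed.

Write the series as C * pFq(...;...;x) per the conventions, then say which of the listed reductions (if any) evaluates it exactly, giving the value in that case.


Structural cue: with t_0 = \frac{7}{11}, the lower running product (C = 7/11, x = -1) is a rising factorial.
Ratio: r(k) = -1 * (k+\frac{1}{5}) (k+5) / [(k+\frac{29}{5}) (k+1)] - rational in k. x = -1; t_0 = \frac{7}{11}; negate the roots.

At argument -1: a 2F1 with upper {\frac{1}{5}, 5}, lower {\frac{29}{5}}, scaled by C = \frac{7}{11}. Verdict: none. No listed pattern accepts 2F1(\frac{1}{5}, 5; \frac{29}{5}; -1).


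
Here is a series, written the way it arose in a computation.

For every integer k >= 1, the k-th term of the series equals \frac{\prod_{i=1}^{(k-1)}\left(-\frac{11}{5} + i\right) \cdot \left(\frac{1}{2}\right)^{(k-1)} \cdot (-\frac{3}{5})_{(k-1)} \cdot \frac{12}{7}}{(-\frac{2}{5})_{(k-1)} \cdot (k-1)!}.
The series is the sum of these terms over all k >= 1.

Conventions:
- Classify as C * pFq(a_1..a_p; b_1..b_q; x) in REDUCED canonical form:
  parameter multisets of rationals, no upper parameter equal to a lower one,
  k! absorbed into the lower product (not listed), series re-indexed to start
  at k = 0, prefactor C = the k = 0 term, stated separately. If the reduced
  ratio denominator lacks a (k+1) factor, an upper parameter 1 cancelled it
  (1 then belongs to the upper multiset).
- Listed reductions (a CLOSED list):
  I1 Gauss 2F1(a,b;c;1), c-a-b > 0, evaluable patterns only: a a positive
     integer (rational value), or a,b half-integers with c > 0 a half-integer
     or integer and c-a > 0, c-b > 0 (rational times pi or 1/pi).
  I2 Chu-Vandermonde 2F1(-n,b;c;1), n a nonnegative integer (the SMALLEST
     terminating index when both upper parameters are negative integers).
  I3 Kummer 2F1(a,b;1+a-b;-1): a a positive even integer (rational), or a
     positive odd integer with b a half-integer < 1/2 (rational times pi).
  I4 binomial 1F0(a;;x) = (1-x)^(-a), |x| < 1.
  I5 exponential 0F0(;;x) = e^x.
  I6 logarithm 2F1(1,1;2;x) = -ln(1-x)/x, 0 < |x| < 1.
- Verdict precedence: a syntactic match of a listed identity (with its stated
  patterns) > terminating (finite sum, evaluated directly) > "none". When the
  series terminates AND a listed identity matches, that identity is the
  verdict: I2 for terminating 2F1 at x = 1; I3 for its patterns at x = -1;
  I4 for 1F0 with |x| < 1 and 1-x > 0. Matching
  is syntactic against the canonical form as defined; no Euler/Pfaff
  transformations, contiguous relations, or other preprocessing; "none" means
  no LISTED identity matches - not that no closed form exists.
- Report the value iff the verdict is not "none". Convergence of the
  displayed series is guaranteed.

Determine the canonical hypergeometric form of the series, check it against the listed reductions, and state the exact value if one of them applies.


Classification (C = \frac{12}{7}): 2F1 with upper {-\frac{6}{5}, -\frac{3}{5}}, lower {-\frac{2}{5}}, argument x = \frac{1}{2}. Verdict: none. A 2F1 with upper {-\frac{6}{5}, -\frac{3}{5}} fits none of I1-I6 at x = \frac{1}{2}; the sum runs forever.

Structural cue: x = \frac{1}{2} and the running product (C = 12/7) telescopes to a rising factorial.
Adjacent-term ratio: r(k) = \frac{1}{2} * (k-\frac{6}{5}) (k-\frac{3}{5}) / [(k-\frac{2}{5}) (k+1)] - rational in k. x = \frac{1}{2}; t_0 = \frac{12}{7}; negate the roots.


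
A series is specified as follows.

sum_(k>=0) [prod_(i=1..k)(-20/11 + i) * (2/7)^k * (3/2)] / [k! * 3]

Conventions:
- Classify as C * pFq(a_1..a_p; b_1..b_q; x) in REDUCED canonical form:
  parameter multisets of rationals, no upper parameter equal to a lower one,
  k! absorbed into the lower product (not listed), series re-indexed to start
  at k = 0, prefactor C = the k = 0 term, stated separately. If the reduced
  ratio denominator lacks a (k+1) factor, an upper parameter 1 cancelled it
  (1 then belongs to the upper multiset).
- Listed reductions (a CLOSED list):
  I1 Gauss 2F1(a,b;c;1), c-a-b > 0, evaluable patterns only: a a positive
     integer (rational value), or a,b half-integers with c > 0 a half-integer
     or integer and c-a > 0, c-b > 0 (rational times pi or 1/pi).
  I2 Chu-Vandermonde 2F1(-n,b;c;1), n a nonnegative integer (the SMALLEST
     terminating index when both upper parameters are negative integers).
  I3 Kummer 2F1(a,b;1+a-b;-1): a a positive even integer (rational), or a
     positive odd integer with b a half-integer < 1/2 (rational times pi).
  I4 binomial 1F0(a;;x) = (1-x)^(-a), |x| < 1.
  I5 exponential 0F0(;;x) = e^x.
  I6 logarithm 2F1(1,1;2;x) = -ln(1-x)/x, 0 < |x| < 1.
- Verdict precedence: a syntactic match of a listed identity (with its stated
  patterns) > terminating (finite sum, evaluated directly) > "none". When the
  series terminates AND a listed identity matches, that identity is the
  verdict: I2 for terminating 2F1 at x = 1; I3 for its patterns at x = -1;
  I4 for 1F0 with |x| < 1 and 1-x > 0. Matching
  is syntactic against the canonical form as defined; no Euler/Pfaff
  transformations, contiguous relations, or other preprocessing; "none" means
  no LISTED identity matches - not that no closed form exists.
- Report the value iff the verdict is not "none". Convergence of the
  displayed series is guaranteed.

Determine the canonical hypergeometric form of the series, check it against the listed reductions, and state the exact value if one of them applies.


Canonical form: C = 1/2 times 1F0 with upper {-9/11}, lower {-}, x = 2/7. Verdict at x = 2/7: the binomial series (I4) matches (the 1F0 binomial series: exponent 9/11, x = 2/7). Its exact value is (1/2) * (5/7)^(9/11).

The tell: from the first term 1/2: the constant factors (C = 1/2, x = 2/7) combine into one prefactor.
Adjacent-term ratio: r(k) = (2/7) * (k-9/11) / [(k+1)] - rational in k. x = (2/7); t_0 = 1/2; negate the roots.


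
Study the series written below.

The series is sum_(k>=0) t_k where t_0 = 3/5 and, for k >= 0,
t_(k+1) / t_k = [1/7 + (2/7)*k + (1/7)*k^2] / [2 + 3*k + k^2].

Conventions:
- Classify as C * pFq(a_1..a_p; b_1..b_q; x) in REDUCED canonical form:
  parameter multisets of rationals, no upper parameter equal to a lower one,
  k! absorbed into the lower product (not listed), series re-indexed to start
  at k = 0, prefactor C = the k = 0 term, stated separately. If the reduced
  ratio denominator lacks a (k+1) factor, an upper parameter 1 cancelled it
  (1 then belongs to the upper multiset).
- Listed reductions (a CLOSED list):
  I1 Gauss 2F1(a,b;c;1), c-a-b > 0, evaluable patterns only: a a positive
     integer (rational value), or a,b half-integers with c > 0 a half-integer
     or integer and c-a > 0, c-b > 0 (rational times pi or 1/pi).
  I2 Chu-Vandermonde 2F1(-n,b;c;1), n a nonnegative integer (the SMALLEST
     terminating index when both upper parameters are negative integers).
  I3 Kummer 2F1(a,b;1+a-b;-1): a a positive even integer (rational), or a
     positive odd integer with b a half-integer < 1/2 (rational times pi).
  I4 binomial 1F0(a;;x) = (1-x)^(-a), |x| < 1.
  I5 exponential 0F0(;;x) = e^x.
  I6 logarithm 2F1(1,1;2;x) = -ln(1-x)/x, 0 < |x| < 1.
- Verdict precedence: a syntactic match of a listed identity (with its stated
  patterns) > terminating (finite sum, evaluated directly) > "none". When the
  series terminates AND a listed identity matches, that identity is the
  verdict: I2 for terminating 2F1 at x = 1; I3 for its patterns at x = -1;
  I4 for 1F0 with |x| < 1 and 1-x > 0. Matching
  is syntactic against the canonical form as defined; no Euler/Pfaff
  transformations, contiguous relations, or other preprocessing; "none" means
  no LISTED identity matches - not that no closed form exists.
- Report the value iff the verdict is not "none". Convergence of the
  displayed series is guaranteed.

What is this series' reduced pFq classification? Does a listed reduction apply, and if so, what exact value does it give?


With C = 3/5: the canonical form is 2F1(1, 1; 2; 1/7). Verdict (x = 1/7): logarithm (I6) applies (the logarithm: parameters (1,1;2), x = 1/7). Hence: (-21/5) * ln(6/7).

Structural cue: x = (1/7) and the expanded ratio factors over Q; prefactor 3/5, roots give parameters.
Step ratio: r(k) = (1/7) * (k+1) (k+1) / [(k+2) (k+1)] - rational; roots negated = parameters, x = (1/7), C = 3/5.


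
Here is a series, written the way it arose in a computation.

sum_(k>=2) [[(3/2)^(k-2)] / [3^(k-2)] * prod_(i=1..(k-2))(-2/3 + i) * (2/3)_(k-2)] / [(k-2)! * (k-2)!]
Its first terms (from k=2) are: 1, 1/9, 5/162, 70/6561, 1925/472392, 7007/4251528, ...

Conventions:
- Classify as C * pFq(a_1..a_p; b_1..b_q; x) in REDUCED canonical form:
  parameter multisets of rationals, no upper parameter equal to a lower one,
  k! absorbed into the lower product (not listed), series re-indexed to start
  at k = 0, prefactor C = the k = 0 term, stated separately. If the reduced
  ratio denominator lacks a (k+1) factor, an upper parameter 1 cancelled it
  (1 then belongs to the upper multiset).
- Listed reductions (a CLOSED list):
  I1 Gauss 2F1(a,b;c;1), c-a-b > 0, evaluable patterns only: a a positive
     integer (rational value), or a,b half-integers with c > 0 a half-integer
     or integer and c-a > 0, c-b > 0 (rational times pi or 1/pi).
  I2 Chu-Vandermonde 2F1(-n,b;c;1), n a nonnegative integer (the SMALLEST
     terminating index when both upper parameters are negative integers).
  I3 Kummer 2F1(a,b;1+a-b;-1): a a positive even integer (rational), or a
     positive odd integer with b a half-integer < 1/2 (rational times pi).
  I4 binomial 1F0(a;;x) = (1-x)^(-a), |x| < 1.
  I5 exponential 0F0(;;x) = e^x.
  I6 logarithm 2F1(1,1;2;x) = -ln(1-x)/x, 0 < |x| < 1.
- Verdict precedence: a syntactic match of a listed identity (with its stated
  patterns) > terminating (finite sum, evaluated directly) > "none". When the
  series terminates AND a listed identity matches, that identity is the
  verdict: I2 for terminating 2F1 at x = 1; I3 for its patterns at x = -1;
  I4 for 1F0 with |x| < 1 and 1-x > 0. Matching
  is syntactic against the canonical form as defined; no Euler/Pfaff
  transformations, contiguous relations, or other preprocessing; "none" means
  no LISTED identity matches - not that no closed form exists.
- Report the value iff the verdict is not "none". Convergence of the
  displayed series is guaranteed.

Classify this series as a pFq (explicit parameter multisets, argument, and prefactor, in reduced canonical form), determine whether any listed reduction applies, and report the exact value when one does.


Reduced: x = 1/2, 2F1, upper = {1/3, 2/3}, lower = {1}, C = 1. Verdict: none - at argument 1/2 the multisets {1/3, 2/3} ; {1} match no listed identity.

The tell: with t_0 = 1, the denominator's factorial ratio (C = 1, x = 1/2) is a lower Pochhammer.
Ratio: r(k) = (1/2) * (k+1/3) (k+2/3) / [(k+1) (k+1)] - rational in k, leading ratio (1/2); with t_0 = 1, classification follows.


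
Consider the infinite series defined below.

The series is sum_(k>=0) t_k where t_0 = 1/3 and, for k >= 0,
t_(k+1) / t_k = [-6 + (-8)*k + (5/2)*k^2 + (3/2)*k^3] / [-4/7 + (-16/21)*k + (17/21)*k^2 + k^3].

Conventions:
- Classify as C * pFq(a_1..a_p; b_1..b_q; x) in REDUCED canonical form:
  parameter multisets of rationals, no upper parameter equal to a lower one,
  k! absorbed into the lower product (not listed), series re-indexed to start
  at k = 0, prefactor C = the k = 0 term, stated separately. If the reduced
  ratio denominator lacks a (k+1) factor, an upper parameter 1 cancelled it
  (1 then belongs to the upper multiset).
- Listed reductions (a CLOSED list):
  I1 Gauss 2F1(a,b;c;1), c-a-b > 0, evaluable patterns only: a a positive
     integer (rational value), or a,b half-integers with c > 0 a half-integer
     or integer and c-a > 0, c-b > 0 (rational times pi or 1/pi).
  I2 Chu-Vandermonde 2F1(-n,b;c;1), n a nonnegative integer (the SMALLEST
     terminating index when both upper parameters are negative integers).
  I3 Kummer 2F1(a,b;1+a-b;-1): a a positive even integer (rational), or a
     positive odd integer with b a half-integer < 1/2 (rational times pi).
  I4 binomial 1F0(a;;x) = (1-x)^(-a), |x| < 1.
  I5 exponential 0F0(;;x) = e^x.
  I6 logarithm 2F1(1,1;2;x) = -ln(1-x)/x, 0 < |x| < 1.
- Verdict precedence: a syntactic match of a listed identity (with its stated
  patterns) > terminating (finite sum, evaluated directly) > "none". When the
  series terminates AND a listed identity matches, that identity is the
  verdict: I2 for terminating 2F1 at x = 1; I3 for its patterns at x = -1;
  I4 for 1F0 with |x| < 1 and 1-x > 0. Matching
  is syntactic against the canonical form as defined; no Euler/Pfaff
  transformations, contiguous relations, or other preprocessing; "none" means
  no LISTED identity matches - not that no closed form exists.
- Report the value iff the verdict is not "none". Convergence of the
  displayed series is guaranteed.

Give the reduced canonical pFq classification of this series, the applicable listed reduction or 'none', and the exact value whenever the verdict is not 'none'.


The series (x = 3/2) is 2F1: upper {-2, 3}, lower {-6/7}, prefactor 1/3. Verdict: terminating. With -2 upstairs the series is a 3-term polynomial sum; evaluated term by term. Value: -209/3.

Key step: t_0 being 1/3, cancel k + 2/3 from the displayed ratio first; then C = 1/3.
Term ratio: r(k) = (3/2) * (k-2) (k+3) / [(k-6/7) (k+1)] - rational; roots negated = parameters, x = (3/2), C = 1/3.


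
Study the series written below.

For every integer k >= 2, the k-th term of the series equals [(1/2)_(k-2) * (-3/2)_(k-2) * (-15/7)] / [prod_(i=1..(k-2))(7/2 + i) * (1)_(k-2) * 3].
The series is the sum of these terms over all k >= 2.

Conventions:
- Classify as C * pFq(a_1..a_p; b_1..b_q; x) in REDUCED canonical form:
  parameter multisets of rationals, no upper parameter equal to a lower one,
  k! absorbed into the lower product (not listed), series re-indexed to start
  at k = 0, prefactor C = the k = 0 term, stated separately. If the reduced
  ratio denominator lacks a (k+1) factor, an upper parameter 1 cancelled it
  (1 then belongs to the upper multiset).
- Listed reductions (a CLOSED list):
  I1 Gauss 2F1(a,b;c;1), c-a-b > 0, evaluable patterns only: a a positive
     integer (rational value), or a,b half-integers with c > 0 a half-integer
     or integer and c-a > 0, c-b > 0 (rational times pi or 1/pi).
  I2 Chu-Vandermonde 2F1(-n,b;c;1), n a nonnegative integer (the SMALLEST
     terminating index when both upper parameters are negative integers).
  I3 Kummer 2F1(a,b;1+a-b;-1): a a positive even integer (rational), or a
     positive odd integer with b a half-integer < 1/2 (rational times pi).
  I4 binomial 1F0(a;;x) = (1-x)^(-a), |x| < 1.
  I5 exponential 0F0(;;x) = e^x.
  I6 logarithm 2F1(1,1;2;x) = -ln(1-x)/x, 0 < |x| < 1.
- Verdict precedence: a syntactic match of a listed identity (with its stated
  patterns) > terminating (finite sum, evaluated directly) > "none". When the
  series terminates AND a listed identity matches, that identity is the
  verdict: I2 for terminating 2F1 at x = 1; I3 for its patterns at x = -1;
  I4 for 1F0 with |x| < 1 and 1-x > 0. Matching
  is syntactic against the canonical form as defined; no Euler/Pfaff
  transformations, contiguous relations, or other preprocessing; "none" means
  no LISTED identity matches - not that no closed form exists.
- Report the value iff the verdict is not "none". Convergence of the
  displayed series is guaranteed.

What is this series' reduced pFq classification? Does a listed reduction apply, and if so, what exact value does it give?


Reduced: x = 1, 2F1, upper = {-3/2, 1/2}, lower = {9/2}, C = -5/7. Verdict: the half-integer Gauss pattern (I1) applies (x = 1; upper {-3/2, 1/2} half-integers, c = 9/2 in the evaluable pattern). Sum: (-1575/8192) * pi.

Structural cue: t_0 = -5/7 here, and (1)_k (C = -5/7) is k! itself.
Ratio: r(k) = 1 * (k-3/2) (k+1/2) / [(k+9/2) (k+1)] - rational; roots negated = parameters, x = 1, C = -5/7.


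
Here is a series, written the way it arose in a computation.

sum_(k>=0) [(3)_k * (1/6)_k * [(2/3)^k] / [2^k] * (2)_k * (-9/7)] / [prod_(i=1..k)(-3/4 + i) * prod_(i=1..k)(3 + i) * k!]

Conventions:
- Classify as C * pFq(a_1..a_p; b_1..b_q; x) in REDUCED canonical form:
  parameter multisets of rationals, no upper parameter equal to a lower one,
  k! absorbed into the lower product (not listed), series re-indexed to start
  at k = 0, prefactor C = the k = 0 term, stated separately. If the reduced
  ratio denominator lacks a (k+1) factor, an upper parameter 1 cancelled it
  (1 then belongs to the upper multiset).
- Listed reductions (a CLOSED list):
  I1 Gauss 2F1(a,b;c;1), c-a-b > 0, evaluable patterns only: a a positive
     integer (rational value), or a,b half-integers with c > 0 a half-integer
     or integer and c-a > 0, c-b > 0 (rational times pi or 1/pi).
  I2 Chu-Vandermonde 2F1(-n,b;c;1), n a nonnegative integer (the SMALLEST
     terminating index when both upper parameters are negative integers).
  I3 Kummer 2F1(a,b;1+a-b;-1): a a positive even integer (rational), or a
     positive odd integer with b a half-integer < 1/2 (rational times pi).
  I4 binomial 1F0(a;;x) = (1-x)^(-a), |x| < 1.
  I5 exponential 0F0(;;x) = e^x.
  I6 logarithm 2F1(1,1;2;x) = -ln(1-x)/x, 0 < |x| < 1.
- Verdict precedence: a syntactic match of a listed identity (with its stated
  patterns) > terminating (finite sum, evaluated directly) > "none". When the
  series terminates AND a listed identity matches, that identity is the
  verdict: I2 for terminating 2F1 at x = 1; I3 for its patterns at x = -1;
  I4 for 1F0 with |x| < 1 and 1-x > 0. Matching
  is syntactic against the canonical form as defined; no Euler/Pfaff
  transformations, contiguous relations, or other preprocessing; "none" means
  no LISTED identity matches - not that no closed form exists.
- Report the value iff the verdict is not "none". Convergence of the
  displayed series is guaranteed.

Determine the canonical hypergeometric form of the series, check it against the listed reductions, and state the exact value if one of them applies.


Prefactor -9/7, argument 1/3: 3F2 with upper {1/6, 2, 3} over lower {1/4, 4}. Verdict: none. A 3F2 with upper {1/6, 2, 3} fits none of I1-I6 at x = 1/3; the sum runs forever.

The tell: x = (1/3) and the two k-th powers (prefactor -9/7) combine into one argument.
Consecutive-term ratio: r(k) = (1/3) * (k+1/6) (k+2) (k+3) / [(k+1/4) (k+4) (k+1)] - rational in k, leading ratio (1/3); with t_0 = -9/7, classification follows.


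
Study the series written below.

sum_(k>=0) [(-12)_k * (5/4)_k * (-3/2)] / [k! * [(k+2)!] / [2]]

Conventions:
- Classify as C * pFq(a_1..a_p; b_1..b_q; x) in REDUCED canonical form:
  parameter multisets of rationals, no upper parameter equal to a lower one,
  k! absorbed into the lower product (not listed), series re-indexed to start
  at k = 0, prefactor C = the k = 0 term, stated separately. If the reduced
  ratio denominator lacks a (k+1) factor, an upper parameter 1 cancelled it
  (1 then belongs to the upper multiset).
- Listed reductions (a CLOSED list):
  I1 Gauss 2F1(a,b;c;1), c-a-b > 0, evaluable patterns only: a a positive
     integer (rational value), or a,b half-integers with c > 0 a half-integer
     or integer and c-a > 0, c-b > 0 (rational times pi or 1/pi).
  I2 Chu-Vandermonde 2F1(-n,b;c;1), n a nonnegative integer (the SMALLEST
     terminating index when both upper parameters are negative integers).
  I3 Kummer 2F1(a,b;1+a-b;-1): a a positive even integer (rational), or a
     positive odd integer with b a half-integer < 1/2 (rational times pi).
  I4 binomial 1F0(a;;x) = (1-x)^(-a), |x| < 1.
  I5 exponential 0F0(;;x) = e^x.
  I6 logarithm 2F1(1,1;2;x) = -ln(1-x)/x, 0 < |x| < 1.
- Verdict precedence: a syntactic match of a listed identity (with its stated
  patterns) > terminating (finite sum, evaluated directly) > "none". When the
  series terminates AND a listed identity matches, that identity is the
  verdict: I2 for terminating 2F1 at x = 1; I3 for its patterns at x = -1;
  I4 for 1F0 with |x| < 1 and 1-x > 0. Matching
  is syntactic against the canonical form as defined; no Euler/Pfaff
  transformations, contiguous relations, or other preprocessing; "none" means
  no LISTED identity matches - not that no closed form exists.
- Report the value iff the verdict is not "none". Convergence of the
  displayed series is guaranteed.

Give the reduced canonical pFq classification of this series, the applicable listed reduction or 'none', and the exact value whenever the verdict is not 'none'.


The tell: t_0 = -3/2 here, and the denominator's factorial ratio (C = -3/2) is a lower Pochhammer.
Term ratio: r(k) = 1 * (k-12) (k+5/4) / [(k+3) (k+1)] ; factor over Q: parameters, x = 1, and C = -3/2.

The series (x = 1) is 2F1: upper {-12, 5/4}, lower {3}, prefactor -3/2. Verdict: this is Vandermonde's identity (I2) (terminating 2F1 at x = 1 with n = 12, b = 5/4, c = 3). Hence: -4188908511/34359738368.


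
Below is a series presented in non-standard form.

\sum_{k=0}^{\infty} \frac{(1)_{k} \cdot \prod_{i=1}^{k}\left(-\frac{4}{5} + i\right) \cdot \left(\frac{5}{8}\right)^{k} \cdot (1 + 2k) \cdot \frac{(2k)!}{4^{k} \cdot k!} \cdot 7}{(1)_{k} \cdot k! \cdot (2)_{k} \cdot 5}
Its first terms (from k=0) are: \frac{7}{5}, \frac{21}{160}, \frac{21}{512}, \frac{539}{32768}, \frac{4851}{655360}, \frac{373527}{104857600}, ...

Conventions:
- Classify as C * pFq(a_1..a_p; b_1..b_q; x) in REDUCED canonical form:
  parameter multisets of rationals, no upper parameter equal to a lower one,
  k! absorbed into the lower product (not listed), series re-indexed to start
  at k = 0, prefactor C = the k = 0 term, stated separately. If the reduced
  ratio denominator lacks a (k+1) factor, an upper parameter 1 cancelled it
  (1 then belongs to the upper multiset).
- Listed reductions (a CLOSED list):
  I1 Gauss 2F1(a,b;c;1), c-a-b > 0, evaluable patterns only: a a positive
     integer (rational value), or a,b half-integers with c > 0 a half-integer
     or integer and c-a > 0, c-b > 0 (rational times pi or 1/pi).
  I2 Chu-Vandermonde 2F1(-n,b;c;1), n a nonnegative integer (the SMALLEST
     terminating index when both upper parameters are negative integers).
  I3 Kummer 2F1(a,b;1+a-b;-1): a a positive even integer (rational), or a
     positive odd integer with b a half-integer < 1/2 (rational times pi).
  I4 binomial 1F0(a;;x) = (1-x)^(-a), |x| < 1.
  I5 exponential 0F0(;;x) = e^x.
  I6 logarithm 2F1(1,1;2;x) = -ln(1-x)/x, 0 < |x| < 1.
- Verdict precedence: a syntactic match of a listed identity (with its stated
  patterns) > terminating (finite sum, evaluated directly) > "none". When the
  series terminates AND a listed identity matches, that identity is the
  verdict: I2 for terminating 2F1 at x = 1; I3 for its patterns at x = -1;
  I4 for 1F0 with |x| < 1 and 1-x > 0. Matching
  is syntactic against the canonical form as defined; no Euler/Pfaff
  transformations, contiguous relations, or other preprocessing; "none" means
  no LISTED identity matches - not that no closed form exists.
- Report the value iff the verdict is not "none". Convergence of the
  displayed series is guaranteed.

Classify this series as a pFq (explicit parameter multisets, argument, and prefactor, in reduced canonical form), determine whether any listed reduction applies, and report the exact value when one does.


This is \frac{7}{5} * 2F1(\frac{1}{5}, \frac{3}{2}; 2; \frac{5}{8}) in reduced canonical form. Verdict: none - this 2F1 at x = \frac{5}{8} matches no listed pattern, and upper {\frac{1}{5}, \frac{3}{2}} holds no stopper.

Key step: t_0 being \frac{7}{5}, the parameter 1 appears in both the upper and lower lists and cancels.
Term ratio: r(k) = \frac{5}{8} * (k+\frac{1}{5}) (k+\frac{3}{2}) / [(k+2) (k+1)] - poly over poly, x = \frac{5}{8} from leading terms; C = \frac{7}{5} at k = 0.


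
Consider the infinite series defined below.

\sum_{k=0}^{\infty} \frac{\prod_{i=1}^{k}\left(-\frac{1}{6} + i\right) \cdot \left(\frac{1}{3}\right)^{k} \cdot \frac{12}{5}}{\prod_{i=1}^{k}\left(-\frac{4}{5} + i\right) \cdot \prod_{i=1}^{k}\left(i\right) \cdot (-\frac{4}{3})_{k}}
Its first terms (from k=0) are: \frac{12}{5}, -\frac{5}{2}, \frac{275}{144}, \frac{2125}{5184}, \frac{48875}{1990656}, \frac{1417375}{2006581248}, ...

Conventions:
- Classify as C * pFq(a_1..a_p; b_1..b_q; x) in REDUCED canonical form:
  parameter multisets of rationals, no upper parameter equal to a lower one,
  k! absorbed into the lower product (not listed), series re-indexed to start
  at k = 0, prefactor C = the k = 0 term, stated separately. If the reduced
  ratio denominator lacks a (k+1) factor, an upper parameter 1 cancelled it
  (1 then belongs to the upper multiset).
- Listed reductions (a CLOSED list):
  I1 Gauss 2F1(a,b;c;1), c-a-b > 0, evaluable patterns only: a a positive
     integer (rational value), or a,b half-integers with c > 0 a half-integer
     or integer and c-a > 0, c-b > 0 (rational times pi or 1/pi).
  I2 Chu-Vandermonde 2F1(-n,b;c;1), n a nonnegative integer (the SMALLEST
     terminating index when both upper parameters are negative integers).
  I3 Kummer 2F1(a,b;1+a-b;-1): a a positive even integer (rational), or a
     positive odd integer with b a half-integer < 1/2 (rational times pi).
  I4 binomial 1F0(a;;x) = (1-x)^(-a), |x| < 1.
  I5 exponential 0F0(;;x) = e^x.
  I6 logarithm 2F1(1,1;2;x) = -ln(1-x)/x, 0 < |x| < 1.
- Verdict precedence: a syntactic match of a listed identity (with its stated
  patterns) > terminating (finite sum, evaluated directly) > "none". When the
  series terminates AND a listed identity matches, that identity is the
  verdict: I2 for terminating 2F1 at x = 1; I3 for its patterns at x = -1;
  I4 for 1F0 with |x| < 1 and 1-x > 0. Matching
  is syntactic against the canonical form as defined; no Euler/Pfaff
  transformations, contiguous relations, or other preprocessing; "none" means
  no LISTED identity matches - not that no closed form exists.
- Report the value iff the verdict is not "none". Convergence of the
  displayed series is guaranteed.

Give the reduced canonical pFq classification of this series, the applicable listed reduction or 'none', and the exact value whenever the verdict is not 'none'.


Prefactor \frac{12}{5}, argument \frac{1}{3}: 1F2 with upper {\frac{5}{6}} over lower {-\frac{4}{3}, \frac{1}{5}}. Verdict: none - this 1F2 at x = \frac{1}{3} matches no listed pattern, and upper {\frac{5}{6}} holds no stopper.

Key observation: with t_0 = \frac{12}{5}, the running product (C = 12/5, x = 1/3) telescopes to a rising factorial.
Ratio: r(k) = \frac{1}{3} * (k+\frac{5}{6}) / [(k-\frac{4}{3}) (k+\frac{1}{5}) (k+1)] - rational in k, leading ratio \frac{1}{3}; with t_0 = \frac{12}{5}, classification follows.
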